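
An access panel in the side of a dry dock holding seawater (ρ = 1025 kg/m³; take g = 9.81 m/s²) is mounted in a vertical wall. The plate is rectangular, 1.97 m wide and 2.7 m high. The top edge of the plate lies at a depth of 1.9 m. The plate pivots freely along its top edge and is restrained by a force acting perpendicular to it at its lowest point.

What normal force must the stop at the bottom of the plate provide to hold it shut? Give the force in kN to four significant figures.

P ≈ 98.95 kN

γ = ρg = 1025 × 9.81 / 1000 = 10.05525 kN/m³.
The centroid lies 2.7/2 = 1.35 m below the top edge, so the centroid depth is h_c = 1.9 + 1.35 = 3.25 m.
A = 1.97 × 2.7 = 5.319 m².
Resultant F = γ·h_c·A = 10.05525 × 3.25 × 5.319 = 173.823 kN.
I_c = b·h³/12 = 1.97 × 2.7³/12 = 3.23129 m⁴.
Centre of pressure: y_p = y_c + I_c/(y_c·A) = 3.25 + 3.23129/(3.25 × 5.319) = 3.25 + 0.186923 = 3.43692 m along the plane.
The resultant acts 1.35 + 0.186923 = 1.53692 m (along the plate) below the hinge at the top edge, so the moment about the hinge is M = F × 1.53692 = 173.823 × 1.53692 = 267.152 kN·m.
A normal force at the bottom, 2.7 m from the hinge, must supply this moment: P = 267.152/2.7 = 98.9452 kN.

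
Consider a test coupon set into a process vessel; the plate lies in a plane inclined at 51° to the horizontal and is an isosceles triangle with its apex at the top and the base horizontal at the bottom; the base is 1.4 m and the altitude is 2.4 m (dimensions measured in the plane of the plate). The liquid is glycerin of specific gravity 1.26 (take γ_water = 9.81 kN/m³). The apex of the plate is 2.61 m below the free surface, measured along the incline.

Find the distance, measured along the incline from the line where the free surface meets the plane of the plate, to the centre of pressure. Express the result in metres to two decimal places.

y_p = 4.29 m

γ = 1.26 × 9.81 = 12.3606 kN/m³.
Let θ = 51° be the plate's angle to the horizontal; measure y along the incline from where the plane meets the free surface. Vertical depth h = y·sinθ with sinθ = 0.777146.
With the apex up, the centroid sits 2h/3 = 2 × 2.4/3 = 1.6 m below the apex, so y_c = 2.61 + 1.6 = 4.21 m and h_c = 4.21 × 0.777146 = 3.27178 m.
A = ½ × 1.4 × 2.4 = 1.68 m².
Resultant F = γ·h_c·A = 12.3606 × 3.27178 × 1.68 = 67.9412 kN.
I_c = b·h³/36 = 1.4 × 2.4³/36 = 0.5376 m⁴.
Centre of pressure: y_p = y_c + I_c/(y_c·A) = 4.21 + 0.5376/(4.21 × 1.68) = 4.21 + 0.0760095 = 4.28601 m along the plane.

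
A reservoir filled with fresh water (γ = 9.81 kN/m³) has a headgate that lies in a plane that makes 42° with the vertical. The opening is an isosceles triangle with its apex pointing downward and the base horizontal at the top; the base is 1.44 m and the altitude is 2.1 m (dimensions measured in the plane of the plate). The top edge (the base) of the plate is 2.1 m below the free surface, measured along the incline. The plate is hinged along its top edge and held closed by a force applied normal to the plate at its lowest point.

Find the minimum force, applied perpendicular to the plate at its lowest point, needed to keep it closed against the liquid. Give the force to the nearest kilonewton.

P ≈ 12 kN

γ = 9.81 kN/m³.
The plate makes 42° with the vertical, i.e. θ = 90° − 42° = 48° to the horizontal. Measuring y along the incline from the free-surface line, vertical depth h = y·sinθ with sinθ = 0.743145.
With the apex down, the centroid sits h/3 = 2.1/3 = 0.7 m below the base (the top edge), so y_c = 2.1 + 0.7 = 2.8 m and h_c = 2.8 × 0.743145 = 2.08081 m.
A = ½ × 1.44 × 2.1 = 1.512 m².
Resultant F = γ·h_c·A = 9.81 × 2.08081 × 1.512 = 30.8641 kN.
I_c = b·h³/36 = 1.44 × 2.1³/36 = 0.37044 m⁴.
Centre of pressure: y_p = y_c + I_c/(y_c·A) = 2.8 + 0.37044/(2.8 × 1.512) = 2.8 + 0.0875 = 2.8875 m along the plane.
The resultant acts 0.7 + 0.0875 = 0.7875 m (along the plate) below the hinge at the top edge, so the moment about the hinge is M = F × 0.7875 = 30.8641 × 0.7875 = 24.3055 kN·m.
A normal force at the bottom, 2.1 m from the hinge, must supply this moment: P = 24.3055/2.1 = 11.574 kN.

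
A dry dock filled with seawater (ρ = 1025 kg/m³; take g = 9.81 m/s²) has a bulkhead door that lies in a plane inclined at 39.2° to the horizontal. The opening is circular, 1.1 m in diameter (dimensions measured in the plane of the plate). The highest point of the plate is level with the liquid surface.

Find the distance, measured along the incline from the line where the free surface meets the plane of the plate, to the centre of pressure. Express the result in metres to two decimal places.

γ = ρg = 1025 × 9.81 / 1000 = 10.05525 kN/m³.
Let θ = 39.2° be the plate's angle to the horizontal; measure y along the incline from where the plane meets the free surface. Vertical depth h = y·sinθ with sinθ = 0.632029.
The centroid is at the centre, 0.55 m below the top of the plate, so y_c = 0.55 m and h_c = 0.55 × 0.632029 = 0.347616 m.
A = π(0.55)² = 0.950332 m².
Resultant F = γ·h_c·A = 10.05525 × 0.347616 × 0.950332 = 3.32176 kN.
I_c = πr⁴/4 = π × 0.55⁴/4 = 0.0718688 m⁴.
Centre of pressure: y_p = y_c + I_c/(y_c·A) = 0.55 + 0.0718688/(0.55 × 0.950332) = 0.55 + 0.1375 = 0.6875 m along the plane.

y_p = 0.69 m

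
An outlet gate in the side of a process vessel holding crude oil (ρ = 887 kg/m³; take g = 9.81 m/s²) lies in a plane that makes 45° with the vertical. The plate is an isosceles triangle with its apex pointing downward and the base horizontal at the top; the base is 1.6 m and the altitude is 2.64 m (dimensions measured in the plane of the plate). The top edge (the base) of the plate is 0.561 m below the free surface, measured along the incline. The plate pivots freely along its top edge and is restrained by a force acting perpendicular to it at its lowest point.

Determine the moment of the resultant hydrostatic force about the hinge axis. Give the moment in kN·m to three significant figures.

M ≈ 21.5 kN·m

γ = ρg = 887 × 9.81 / 1000 = 8.70147 kN/m³.
The plate makes 45° with the vertical, i.e. θ = 90° − 45° = 45° to the horizontal. Measuring y along the incline from the free-surface line, vertical depth h = y·sinθ with sinθ = 0.707107.
With the apex down, the centroid sits h/3 = 2.64/3 = 0.88 m below the base (the top edge), so y_c = 0.561 + 0.88 = 1.441 m and h_c = 1.441 × 0.707107 = 1.01894 m.
A = ½ × 1.6 × 2.64 = 2.112 m².
Resultant F = γ·h_c·A = 8.70147 × 1.01894 × 2.112 = 18.7256 kN.
I_c = b·h³/36 = 1.6 × 2.64³/36 = 0.817766 m⁴.
Centre of pressure: y_p = y_c + I_c/(y_c·A) = 1.441 + 0.817766/(1.441 × 2.112) = 1.441 + 0.268702 = 1.7097 m along the plane.
The resultant acts 0.88 + 0.268702 = 1.1487 m (along the plate) below the hinge at the top edge, so the moment about the hinge is M = F × 1.1487 = 18.7256 × 1.1487 = 21.5101 kN·m.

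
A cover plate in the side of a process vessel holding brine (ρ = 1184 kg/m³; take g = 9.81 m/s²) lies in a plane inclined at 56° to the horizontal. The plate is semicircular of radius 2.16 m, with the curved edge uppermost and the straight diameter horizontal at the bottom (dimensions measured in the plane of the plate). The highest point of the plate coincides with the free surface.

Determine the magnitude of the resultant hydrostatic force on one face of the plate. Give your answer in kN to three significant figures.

γ = ρg = 1184 × 9.81 / 1000 = 11.61504 kN/m³.
Let θ = 56° be the plate's angle to the horizontal; measure y along the incline from where the plane meets the free surface. Vertical depth h = y·sinθ with sinθ = 0.829038.
The centroid lies 4r/(3π) = 0.916732 m above the diameter, so r − 4r/(3π) = 2.16 − 0.916732 = 1.24327 m below the topmost point, so y_c = 1.24327 m and h_c = 1.24327 × 0.829038 = 1.03072 m.
A = πr²/2 = π × 2.16²/2 = 7.32871 m².
Resultant F = γ·h_c·A = 11.61504 × 1.03072 × 7.32871 = 87.7382 kN.

F ≈ 87.7 kN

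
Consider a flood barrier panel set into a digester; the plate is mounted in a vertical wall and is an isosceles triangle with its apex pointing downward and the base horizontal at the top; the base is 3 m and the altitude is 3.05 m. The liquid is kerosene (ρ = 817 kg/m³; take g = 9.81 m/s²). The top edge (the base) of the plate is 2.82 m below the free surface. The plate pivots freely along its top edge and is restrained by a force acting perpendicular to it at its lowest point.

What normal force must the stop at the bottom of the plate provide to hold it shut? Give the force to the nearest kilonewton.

γ = ρg = 817 × 9.81 / 1000 = 8.01477 kN/m³.
With the apex down, the centroid sits h/3 = 3.05/3 = 1.01667 m below the base (the top edge), so the centroid depth is h_c = 2.82 + 1.01667 = 3.83667 m.
A = ½ × 3 × 3.05 = 4.575 m².
Resultant F = γ·h_c·A = 8.01477 × 3.83667 × 4.575 = 140.681 kN.
I_c = b·h³/36 = 3 × 3.05³/36 = 2.36439 m⁴.
Centre of pressure: y_p = y_c + I_c/(y_c·A) = 3.83667 + 2.36439/(3.83667 × 4.575) = 3.83667 + 0.134702 = 3.97137 m along the plane.
The resultant acts 1.01667 + 0.134702 = 1.15137 m (along the plate) below the hinge at the top edge, so the moment about the hinge is M = F × 1.15137 = 140.681 × 1.15137 = 161.976 kN·m.
A normal force at the bottom, 3.05 m from the hinge, must supply this moment: P = 161.976/3.05 = 53.1069 kN.

P ≈ 53 kN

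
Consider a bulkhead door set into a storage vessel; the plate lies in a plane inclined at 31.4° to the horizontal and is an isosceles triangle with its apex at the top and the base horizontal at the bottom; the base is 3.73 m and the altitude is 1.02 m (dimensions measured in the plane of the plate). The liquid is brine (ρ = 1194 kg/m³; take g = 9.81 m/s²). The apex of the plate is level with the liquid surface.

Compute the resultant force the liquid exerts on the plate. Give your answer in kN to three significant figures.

γ = ρg = 1194 × 9.81 / 1000 = 11.71314 kN/m³.
Let θ = 31.4° be the plate's angle to the horizontal; measure y along the incline from where the plane meets the free surface. Vertical depth h = y·sinθ with sinθ = 0.521010.
With the apex up, the centroid sits 2h/3 = 2 × 1.02/3 = 0.68 m below the apex, so y_c = 0.68 m and h_c = 0.68 × 0.521010 = 0.354287 m.
A = ½ × 3.73 × 1.02 = 1.9023 m².
Resultant F = γ·h_c·A = 11.71314 × 0.354287 × 1.9023 = 7.89419 kN.

F ≈ 7.89 kN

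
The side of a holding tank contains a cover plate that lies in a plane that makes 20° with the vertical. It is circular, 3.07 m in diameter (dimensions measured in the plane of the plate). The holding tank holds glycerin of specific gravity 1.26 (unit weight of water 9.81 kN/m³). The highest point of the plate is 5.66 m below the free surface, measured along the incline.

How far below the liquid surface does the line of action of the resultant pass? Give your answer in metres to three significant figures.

h_p = 6.84 m

γ = 1.26 × 9.81 = 12.3606 kN/m³.
The plate makes 20° with the vertical, i.e. θ = 90° − 20° = 70° to the horizontal. Measuring y along the incline from the free-surface line, vertical depth h = y·sinθ with sinθ = 0.939693.
The centroid is at the centre, 1.535 m below the top of the plate, so y_c = 5.66 + 1.535 = 7.195 m and h_c = 7.195 × 0.939693 = 6.76109 m.
A = π(1.535)² = 7.4023 m².
Resultant F = γ·h_c·A = 12.3606 × 6.76109 × 7.4023 = 618.619 kN.
I_c = πr⁴/4 = π × 1.535⁴/4 = 4.36037 m⁴.
Centre of pressure: y_p = y_c + I_c/(y_c·A) = 7.195 + 4.36037/(7.195 × 7.4023) = 7.195 + 0.0818702 = 7.27687 m along the plane.
Vertically, h_p = y_p·sinθ = 7.27687 × 0.939693 = 6.83802 m.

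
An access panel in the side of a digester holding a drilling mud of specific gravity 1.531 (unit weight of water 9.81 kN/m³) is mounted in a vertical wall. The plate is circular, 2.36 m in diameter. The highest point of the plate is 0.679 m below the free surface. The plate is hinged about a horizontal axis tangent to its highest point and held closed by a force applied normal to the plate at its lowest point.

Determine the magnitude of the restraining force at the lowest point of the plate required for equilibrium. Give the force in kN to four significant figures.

γ = 1.531 × 9.81 = 15.01911 kN/m³.
The centroid is at the centre, 1.18 m below the top of the plate, so the centroid depth is h_c = 0.679 + 1.18 = 1.859 m.
A = π(1.18)² = 4.37435 m².
Resultant F = γ·h_c·A = 15.01911 × 1.859 × 4.37435 = 122.134 kN.
I_c = πr⁴/4 = π × 1.18⁴/4 = 1.52271 m⁴.
Centre of pressure: y_p = y_c + I_c/(y_c·A) = 1.859 + 1.52271/(1.859 × 4.37435) = 1.859 + 0.187251 = 2.04625 m along the plane.
The resultant acts 1.18 + 0.187251 = 1.36725 m (along the plate) below the hinge at the top edge, so the moment about the hinge is M = F × 1.36725 = 122.134 × 1.36725 = 166.988 kN·m.
A normal force at the bottom, 2.36 m from the hinge, must supply this moment: P = 166.988/2.36 = 70.7576 kN.

P ≈ 70.76 kN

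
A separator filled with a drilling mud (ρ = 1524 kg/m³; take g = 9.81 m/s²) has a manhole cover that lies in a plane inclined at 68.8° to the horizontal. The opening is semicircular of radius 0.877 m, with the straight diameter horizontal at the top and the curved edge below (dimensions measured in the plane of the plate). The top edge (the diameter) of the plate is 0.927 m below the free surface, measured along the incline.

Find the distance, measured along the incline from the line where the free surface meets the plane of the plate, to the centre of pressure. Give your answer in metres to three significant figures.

γ = ρg = 1524 × 9.81 / 1000 = 14.95044 kN/m³.
Let θ = 68.8° be the plate's angle to the horizontal; measure y along the incline from where the plane meets the free surface. Vertical depth h = y·sinθ with sinθ = 0.932324.
The centroid of a semicircle lies 4r/(3π) = 0.37221 m from the diameter, here below the top edge, so y_c = 0.927 + 0.37221 = 1.29921 m and h_c = 1.29921 × 0.932324 = 1.21128 m.
A = πr²/2 = π × 0.877²/2 = 1.20815 m².
Resultant F = γ·h_c·A = 14.95044 × 1.21128 × 1.20815 = 21.8786 kN.
I_c = (π/8 − 8/(9π))·r⁴ = 0.109757 × 0.877⁴ = 0.0649278 m⁴.
Centre of pressure: y_p = y_c + I_c/(y_c·A) = 1.29921 + 0.0649278/(1.29921 × 1.20815) = 1.29921 + 0.0413648 = 1.34057 m along the plane.

y_p = 1.34 m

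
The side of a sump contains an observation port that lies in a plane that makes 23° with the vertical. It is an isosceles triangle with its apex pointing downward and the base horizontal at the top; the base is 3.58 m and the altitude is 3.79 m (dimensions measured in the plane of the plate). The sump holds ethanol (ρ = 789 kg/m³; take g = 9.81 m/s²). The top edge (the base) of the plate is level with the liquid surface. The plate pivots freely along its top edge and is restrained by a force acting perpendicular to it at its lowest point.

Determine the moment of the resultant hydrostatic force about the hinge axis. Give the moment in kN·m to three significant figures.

M ≈ 116 kN·m

γ = ρg = 789 × 9.81 / 1000 = 7.74009 kN/m³.
The plate makes 23° with the vertical, i.e. θ = 90° − 23° = 67° to the horizontal. Measuring y along the incline from the free-surface line, vertical depth h = y·sinθ with sinθ = 0.920505.
With the apex down, the centroid sits h/3 = 3.79/3 = 1.26333 m below the base (the top edge), so y_c = 1.26333 m and h_c = 1.26333 × 0.920505 = 1.1629 m.
A = ½ × 3.58 × 3.79 = 6.7841 m².
Resultant F = γ·h_c·A = 7.74009 × 1.1629 × 6.7841 = 61.0633 kN.
I_c = b·h³/36 = 3.58 × 3.79³/36 = 5.41375 m⁴.
Centre of pressure: y_p = y_c + I_c/(y_c·A) = 1.26333 + 5.41375/(1.26333 × 6.7841) = 1.26333 + 0.631668 = 1.895 m along the plane.
The resultant acts 1.26333 + 0.631668 = 1.895 m (along the plate) below the hinge at the top edge, so the moment about the hinge is M = F × 1.895 = 61.0633 × 1.895 = 115.715 kN·m.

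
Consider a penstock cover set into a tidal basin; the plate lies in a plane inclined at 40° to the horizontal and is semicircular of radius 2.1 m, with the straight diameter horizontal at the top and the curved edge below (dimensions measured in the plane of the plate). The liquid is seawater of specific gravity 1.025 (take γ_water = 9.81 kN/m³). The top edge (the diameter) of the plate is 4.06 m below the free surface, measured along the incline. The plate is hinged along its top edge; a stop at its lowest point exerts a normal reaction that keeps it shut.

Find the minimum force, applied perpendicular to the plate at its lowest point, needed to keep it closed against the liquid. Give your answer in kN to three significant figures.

P ≈ 101 kN

γ = 1.025 × 9.81 = 10.05525 kN/m³.
Let θ = 40° be the plate's angle to the horizontal; measure y along the incline from where the plane meets the free surface. Vertical depth h = y·sinθ with sinθ = 0.642788.
The centroid of a semicircle lies 4r/(3π) = 0.891268 m from the diameter, here below the top edge, so y_c = 4.06 + 0.891268 = 4.95127 m and h_c = 4.95127 × 0.642788 = 3.18262 m.
A = πr²/2 = π × 2.1²/2 = 6.92721 m².
Resultant F = γ·h_c·A = 10.05525 × 3.18262 × 6.92721 = 221.685 kN.
I_c = (π/8 − 8/(9π))·r⁴ = 0.109757 × 2.1⁴ = 2.13457 m⁴.
Centre of pressure: y_p = y_c + I_c/(y_c·A) = 4.95127 + 2.13457/(4.95127 × 6.92721) = 4.95127 + 0.0622351 = 5.01351 m along the plane.
The resultant acts 0.891268 + 0.0622351 = 0.953503 m (along the plate) below the hinge at the top edge, so the moment about the hinge is M = F × 0.953503 = 221.685 × 0.953503 = 211.377 kN·m.
A normal force at the bottom, 2.1 m from the hinge, must supply this moment: P = 211.377/2.1 = 100.656 kN.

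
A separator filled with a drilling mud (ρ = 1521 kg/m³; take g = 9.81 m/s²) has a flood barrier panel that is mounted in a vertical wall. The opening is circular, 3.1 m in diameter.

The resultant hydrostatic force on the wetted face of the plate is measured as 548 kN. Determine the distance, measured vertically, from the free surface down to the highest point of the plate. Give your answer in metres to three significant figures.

γ = ρg = 1521 × 9.81 / 1000 = 14.92101 kN/m³.
A = π(1.55)² = 7.54768 m².
From F = γ·h_c·A, the centroid depth is h_c = 548/(14.92101 × 7.54768) = 4.86596 m.
The centroid is at the centre, 1.55 m below the top of the plate, so the highest point sits at h_top = 4.86596 − 1.55 = 3.31596 m below the surface.

d_top ≈ 3.32 m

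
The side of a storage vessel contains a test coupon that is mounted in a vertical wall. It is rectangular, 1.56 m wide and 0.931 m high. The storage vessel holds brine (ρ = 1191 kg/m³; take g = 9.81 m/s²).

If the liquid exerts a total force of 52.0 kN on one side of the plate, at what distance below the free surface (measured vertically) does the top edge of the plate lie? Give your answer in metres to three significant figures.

γ = ρg = 1191 × 9.81 / 1000 = 11.68371 kN/m³.
A = 1.56 × 0.931 = 1.45236 m².
From F = γ·h_c·A, the centroid depth is h_c = 52.0/(11.68371 × 1.45236) = 3.06442 m.
The centroid lies 0.931/2 = 0.4655 m below the top edge, so the top edge sits at h_top = 3.06442 − 0.4655 = 2.59892 m below the surface.

d_top ≈ 2.60 m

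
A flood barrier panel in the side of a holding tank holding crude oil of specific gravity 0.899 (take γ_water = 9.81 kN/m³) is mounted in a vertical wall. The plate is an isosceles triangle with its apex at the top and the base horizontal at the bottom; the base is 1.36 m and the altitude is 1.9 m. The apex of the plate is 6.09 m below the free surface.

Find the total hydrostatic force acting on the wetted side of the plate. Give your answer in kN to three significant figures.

γ = 0.899 × 9.81 = 8.81919 kN/m³.
With the apex up, the centroid sits 2h/3 = 2 × 1.9/3 = 1.26667 m below the apex, so the centroid depth is h_c = 6.09 + 1.26667 = 7.35667 m.
A = ½ × 1.36 × 1.9 = 1.292 m².
Resultant F = γ·h_c·A = 8.81919 × 7.35667 × 1.292 = 83.8248 kN.

F ≈ 83.8 kN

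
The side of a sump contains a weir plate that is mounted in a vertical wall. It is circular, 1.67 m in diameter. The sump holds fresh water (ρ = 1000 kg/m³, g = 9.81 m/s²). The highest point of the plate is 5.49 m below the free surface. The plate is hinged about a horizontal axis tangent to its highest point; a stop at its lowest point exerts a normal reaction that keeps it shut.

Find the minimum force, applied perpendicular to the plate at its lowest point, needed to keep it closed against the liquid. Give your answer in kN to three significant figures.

γ = ρg = 1000 × 9.81 = 9810 N/m³ = 9.81 kN/m³.
The centroid is at the centre, 0.835 m below the top of the plate, so the centroid depth is h_c = 5.49 + 0.835 = 6.325 m.
A = π(0.835)² = 2.1904 m².
Resultant F = γ·h_c·A = 9.81 × 6.325 × 2.1904 = 135.91 kN.
I_c = πr⁴/4 = π × 0.835⁴/4 = 0.3818 m⁴.
Centre of pressure: y_p = y_c + I_c/(y_c·A) = 6.325 + 0.3818/(6.325 × 2.1904) = 6.325 + 0.0275583 = 6.35256 m along the plane.
The resultant acts 0.835 + 0.0275583 = 0.862558 m (along the plate) below the hinge at the top edge, so the moment about the hinge is M = F × 0.862558 = 135.91 × 0.862558 = 117.23 kN·m.
A normal force at the bottom, 1.67 m from the hinge, must supply this moment: P = 117.23/1.67 = 70.1976 kN.

P ≈ 70.2 kN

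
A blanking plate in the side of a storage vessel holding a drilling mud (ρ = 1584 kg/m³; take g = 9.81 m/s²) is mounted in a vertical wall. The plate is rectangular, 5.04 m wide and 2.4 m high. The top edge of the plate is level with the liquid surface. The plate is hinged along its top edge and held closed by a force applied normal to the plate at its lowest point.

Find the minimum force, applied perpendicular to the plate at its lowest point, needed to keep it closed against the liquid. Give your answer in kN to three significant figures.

γ = ρg = 1584 × 9.81 / 1000 = 15.53904 kN/m³.
The centroid lies 2.4/2 = 1.2 m below the top edge, so the centroid depth is h_c = 1.2 m.
A = 5.04 × 2.4 = 12.096 m².
Resultant F = γ·h_c·A = 15.53904 × 1.2 × 12.096 = 225.552 kN.
I_c = b·h³/12 = 5.04 × 2.4³/12 = 5.80608 m⁴.
Centre of pressure: y_p = y_c + I_c/(y_c·A) = 1.2 + 5.80608/(1.2 × 12.096) = 1.2 + 0.4 = 1.6 m along the plane.
The resultant acts 1.2 + 0.4 = 1.6 m (along the plate) below the hinge at the top edge, so the moment about the hinge is M = F × 1.6 = 225.552 × 1.6 = 360.883 kN·m.
A normal force at the bottom, 2.4 m from the hinge, must supply this moment: P = 360.883/2.4 = 150.368 kN.

P ≈ 150 kN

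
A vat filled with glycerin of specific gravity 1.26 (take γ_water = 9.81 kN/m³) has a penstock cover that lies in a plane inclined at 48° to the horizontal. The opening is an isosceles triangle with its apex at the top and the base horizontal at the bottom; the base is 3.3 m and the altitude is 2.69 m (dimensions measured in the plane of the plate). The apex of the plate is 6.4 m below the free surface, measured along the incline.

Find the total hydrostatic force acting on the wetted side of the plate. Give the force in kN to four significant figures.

γ = 1.26 × 9.81 = 12.3606 kN/m³.
Let θ = 48° be the plate's angle to the horizontal; measure y along the incline from where the plane meets the free surface. Vertical depth h = y·sinθ with sinθ = 0.743145.
With the apex up, the centroid sits 2h/3 = 2 × 2.69/3 = 1.79333 m below the apex, so y_c = 6.4 + 1.79333 = 8.19333 m and h_c = 8.19333 × 0.743145 = 6.08883 m.
A = ½ × 3.3 × 2.69 = 4.4385 m².
Resultant F = γ·h_c·A = 12.3606 × 6.08883 × 4.4385 = 334.049 kN.

F ≈ 334.0 kN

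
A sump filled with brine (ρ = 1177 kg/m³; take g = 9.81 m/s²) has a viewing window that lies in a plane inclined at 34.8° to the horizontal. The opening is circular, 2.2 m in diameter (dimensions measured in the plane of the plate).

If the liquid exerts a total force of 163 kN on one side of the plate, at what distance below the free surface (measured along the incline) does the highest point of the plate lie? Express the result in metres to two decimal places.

γ = ρg = 1177 × 9.81 / 1000 = 11.54637 kN/m³.
A = π(1.1)² = 3.80133 m².
From F = γ·h_c·A, the centroid depth is h_c = 163/(11.54637 × 3.80133) = 3.7137 m.
Let θ = 34.8° be the plate's angle to the horizontal; measure y along the incline from where the plane meets the free surface. Vertical depth h = y·sinθ with sinθ = 0.570714.
Along the incline, y_c = h_c/sinθ = 3.7137/0.570714 = 6.50711 m.
The centroid is at the centre, 1.1 m below the top of the plate, so the highest point sits at y_top = 6.50711 − 1.1 = 5.40711 m along the incline.

y_top ≈ 5.41 m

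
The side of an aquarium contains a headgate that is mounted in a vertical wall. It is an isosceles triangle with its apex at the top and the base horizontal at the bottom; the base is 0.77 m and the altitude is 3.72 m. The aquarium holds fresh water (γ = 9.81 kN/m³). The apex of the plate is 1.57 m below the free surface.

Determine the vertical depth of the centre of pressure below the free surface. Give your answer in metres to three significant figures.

γ = 9.81 kN/m³.
With the apex up, the centroid sits 2h/3 = 2 × 3.72/3 = 2.48 m below the apex, so the centroid depth is h_c = 1.57 + 2.48 = 4.05 m.
A = ½ × 0.77 × 3.72 = 1.4322 m².
Resultant F = γ·h_c·A = 9.81 × 4.05 × 1.4322 = 56.902 kN.
I_c = b·h³/36 = 0.77 × 3.72³/36 = 1.10108 m⁴.
Centre of pressure: y_p = y_c + I_c/(y_c·A) = 4.05 + 1.10108/(4.05 × 1.4322) = 4.05 + 0.189828 = 4.23983 m along the plane.

h_p = 4.24 m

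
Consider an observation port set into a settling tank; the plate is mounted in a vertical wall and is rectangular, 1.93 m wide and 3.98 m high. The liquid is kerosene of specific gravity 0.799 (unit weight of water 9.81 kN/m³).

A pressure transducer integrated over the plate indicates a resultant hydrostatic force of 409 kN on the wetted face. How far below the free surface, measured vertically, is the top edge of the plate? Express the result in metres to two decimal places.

γ = 0.799 × 9.81 = 7.83819 kN/m³.
A = 1.93 × 3.98 = 7.6814 m².
From F = γ·h_c·A, the centroid depth is h_c = 409/(7.83819 × 7.6814) = 6.79309 m.
The centroid lies 3.98/2 = 1.99 m below the top edge, so the top edge sits at h_top = 6.79309 − 1.99 = 4.80309 m below the surface.

d_top ≈ 4.80 m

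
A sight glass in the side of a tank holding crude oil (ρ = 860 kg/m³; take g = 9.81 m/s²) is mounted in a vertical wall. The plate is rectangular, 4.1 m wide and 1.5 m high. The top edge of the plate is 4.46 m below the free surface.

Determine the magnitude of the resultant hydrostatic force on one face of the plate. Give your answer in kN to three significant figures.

F ≈ 270 kN

γ = ρg = 860 × 9.81 / 1000 = 8.4366 kN/m³.
The centroid lies 1.5/2 = 0.75 m below the top edge, so the centroid depth is h_c = 4.46 + 0.75 = 5.21 m.
A = 4.1 × 1.5 = 6.15 m².
Resultant F = γ·h_c·A = 8.4366 × 5.21 × 6.15 = 270.321 kN.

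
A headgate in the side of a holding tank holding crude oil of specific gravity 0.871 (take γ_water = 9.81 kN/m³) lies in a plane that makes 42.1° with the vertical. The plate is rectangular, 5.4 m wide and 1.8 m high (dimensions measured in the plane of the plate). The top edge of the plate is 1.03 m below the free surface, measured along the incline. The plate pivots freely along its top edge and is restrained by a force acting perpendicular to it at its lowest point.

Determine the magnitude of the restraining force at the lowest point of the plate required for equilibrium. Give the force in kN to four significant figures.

γ = 0.871 × 9.81 = 8.54451 kN/m³.
The plate makes 42.1° with the vertical, i.e. θ = 90° − 42.1° = 47.9° to the horizontal. Measuring y along the incline from the free-surface line, vertical depth h = y·sinθ with sinθ = 0.741976.
The centroid lies 1.8/2 = 0.9 m below the top edge, so y_c = 1.03 + 0.9 = 1.93 m and h_c = 1.93 × 0.741976 = 1.43201 m.
A = 5.4 × 1.8 = 9.72 m².
Resultant F = γ·h_c·A = 8.54451 × 1.43201 × 9.72 = 118.932 kN.
I_c = b·h³/12 = 5.4 × 1.8³/12 = 2.6244 m⁴.
Centre of pressure: y_p = y_c + I_c/(y_c·A) = 1.93 + 2.6244/(1.93 × 9.72) = 1.93 + 0.139896 = 2.0699 m along the plane.
The resultant acts 0.9 + 0.139896 = 1.0399 m (along the plate) below the hinge at the top edge, so the moment about the hinge is M = F × 1.0399 = 118.932 × 1.0399 = 123.677 kN·m.
A normal force at the bottom, 1.8 m from the hinge, must supply this moment: P = 123.677/1.8 = 68.7094 kN.

P ≈ 68.71 kN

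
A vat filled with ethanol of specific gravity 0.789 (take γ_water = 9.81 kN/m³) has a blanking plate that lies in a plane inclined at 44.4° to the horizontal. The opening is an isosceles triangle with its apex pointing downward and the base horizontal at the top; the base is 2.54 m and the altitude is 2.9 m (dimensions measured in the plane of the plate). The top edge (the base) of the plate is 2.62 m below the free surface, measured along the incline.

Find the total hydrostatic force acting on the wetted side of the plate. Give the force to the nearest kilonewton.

F ≈ 72 kN

γ = 0.789 × 9.81 = 7.74009 kN/m³.
Let θ = 44.4° be the plate's angle to the horizontal; measure y along the incline from where the plane meets the free surface. Vertical depth h = y·sinθ with sinθ = 0.699663.
With the apex down, the centroid sits h/3 = 2.9/3 = 0.966667 m below the base (the top edge), so y_c = 2.62 + 0.966667 = 3.58667 m and h_c = 3.58667 × 0.699663 = 2.50946 m.
A = ½ × 2.54 × 2.9 = 3.683 m².
Resultant F = γ·h_c·A = 7.74009 × 2.50946 × 3.683 = 71.5366 kN.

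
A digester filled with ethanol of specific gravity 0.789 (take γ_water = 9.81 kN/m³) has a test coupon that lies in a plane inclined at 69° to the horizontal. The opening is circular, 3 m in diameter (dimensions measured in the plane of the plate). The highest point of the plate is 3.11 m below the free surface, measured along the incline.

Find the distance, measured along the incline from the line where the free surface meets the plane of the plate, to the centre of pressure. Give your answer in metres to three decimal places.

y_p = 4.732 m

γ = 0.789 × 9.81 = 7.74009 kN/m³.
Let θ = 69° be the plate's angle to the horizontal; measure y along the incline from where the plane meets the free surface. Vertical depth h = y·sinθ with sinθ = 0.933580.
The centroid is at the centre, 1.5 m below the top of the plate, so y_c = 3.11 + 1.5 = 4.61 m and h_c = 4.61 × 0.933580 = 4.3038 m.
A = π(1.5)² = 7.06858 m².
Resultant F = γ·h_c·A = 7.74009 × 4.3038 × 7.06858 = 235.467 kN.
I_c = πr⁴/4 = π × 1.5⁴/4 = 3.97608 m⁴.
Centre of pressure: y_p = y_c + I_c/(y_c·A) = 4.61 + 3.97608/(4.61 × 7.06858) = 4.61 + 0.122017 = 4.73202 m along the plane.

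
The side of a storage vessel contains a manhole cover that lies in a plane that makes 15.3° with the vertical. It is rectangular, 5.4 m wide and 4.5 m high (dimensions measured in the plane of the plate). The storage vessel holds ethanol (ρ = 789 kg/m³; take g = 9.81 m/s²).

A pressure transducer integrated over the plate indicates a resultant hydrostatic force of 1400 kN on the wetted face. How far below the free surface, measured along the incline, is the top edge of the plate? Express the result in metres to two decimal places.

y_top ≈ 5.47 m

γ = ρg = 789 × 9.81 / 1000 = 7.74009 kN/m³.
A = 5.4 × 4.5 = 24.3 m².
From F = γ·h_c·A, the centroid depth is h_c = 1400/(7.74009 × 24.3) = 7.44348 m.
The plate makes 15.3° with the vertical, i.e. θ = 90° − 15.3° = 74.7° to the horizontal. Measuring y along the incline from the free-surface line, vertical depth h = y·sinθ with sinθ = 0.964557.
Along the incline, y_c = h_c/sinθ = 7.44348/0.964557 = 7.71699 m.
The centroid lies 4.5/2 = 2.25 m below the top edge, so the top edge sits at y_top = 7.71699 − 2.25 = 5.46699 m along the incline.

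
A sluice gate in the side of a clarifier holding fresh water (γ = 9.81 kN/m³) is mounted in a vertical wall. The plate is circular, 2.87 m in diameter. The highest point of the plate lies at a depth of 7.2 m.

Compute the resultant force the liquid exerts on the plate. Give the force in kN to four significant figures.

F ≈ 548.0 kN

γ = 9.81 kN/m³.
The centroid is at the centre, 1.435 m below the top of the plate, so the centroid depth is h_c = 7.2 + 1.435 = 8.635 m.
A = π(1.435)² = 6.46925 m².
Resultant F = γ·h_c·A = 9.81 × 8.635 × 6.46925 = 548.006 kN.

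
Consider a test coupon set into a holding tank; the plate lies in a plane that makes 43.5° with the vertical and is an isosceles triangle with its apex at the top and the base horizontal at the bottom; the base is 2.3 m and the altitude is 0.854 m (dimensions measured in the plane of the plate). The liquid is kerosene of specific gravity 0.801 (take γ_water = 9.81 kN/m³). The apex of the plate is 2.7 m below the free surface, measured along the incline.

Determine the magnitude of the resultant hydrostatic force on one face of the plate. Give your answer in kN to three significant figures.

γ = 0.801 × 9.81 = 7.85781 kN/m³.
The plate makes 43.5° with the vertical, i.e. θ = 90° − 43.5° = 46.5° to the horizontal. Measuring y along the incline from the free-surface line, vertical depth h = y·sinθ with sinθ = 0.725374.
With the apex up, the centroid sits 2h/3 = 2 × 0.854/3 = 0.569333 m below the apex, so y_c = 2.7 + 0.569333 = 3.26933 m and h_c = 3.26933 × 0.725374 = 2.37149 m.
A = ½ × 2.3 × 0.854 = 0.9821 m².
Resultant F = γ·h_c·A = 7.85781 × 2.37149 × 0.9821 = 18.3012 kN.

F ≈ 18.3 kN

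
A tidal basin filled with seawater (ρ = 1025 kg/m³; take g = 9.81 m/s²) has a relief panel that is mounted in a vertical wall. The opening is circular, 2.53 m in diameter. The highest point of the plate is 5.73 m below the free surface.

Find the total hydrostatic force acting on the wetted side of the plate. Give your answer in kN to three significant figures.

γ = ρg = 1025 × 9.81 / 1000 = 10.05525 kN/m³.
The centroid is at the centre, 1.265 m below the top of the plate, so the centroid depth is h_c = 5.73 + 1.265 = 6.995 m.
A = π(1.265)² = 5.02726 m².
Resultant F = γ·h_c·A = 10.05525 × 6.995 × 5.02726 = 353.6 kN.

F ≈ 354 kN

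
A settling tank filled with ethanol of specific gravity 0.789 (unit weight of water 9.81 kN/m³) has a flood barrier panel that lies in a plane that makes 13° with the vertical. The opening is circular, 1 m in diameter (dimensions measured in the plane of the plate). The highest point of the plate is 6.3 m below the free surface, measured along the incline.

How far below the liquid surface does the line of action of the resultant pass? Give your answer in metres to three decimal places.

h_p = 6.635 m

γ = 0.789 × 9.81 = 7.74009 kN/m³.
The plate makes 13° with the vertical, i.e. θ = 90° − 13° = 77° to the horizontal. Measuring y along the incline from the free-surface line, vertical depth h = y·sinθ with sinθ = 0.974370.
The centroid is at the centre, 0.5 m below the top of the plate, so y_c = 6.3 + 0.5 = 6.8 m and h_c = 6.8 × 0.974370 = 6.62572 m.
A = π(0.5)² = 0.785398 m².
Resultant F = γ·h_c·A = 7.74009 × 6.62572 × 0.785398 = 40.2781 kN.
I_c = πr⁴/4 = π × 0.5⁴/4 = 0.0490874 m⁴.
Centre of pressure: y_p = y_c + I_c/(y_c·A) = 6.8 + 0.0490874/(6.8 × 0.785398) = 6.8 + 0.00919118 = 6.80919 m along the plane.
Vertically, h_p = y_p·sinθ = 6.80919 × 0.974370 = 6.63467 m.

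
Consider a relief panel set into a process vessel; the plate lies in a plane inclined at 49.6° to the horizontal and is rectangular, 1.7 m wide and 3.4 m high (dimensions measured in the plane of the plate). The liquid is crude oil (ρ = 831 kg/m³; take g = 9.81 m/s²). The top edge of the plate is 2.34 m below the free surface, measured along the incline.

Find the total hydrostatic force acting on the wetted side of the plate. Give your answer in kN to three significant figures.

F ≈ 145 kN

γ = ρg = 831 × 9.81 / 1000 = 8.15211 kN/m³.
Let θ = 49.6° be the plate's angle to the horizontal; measure y along the incline from where the plane meets the free surface. Vertical depth h = y·sinθ with sinθ = 0.761538.
The centroid lies 3.4/2 = 1.7 m below the top edge, so y_c = 2.34 + 1.7 = 4.04 m and h_c = 4.04 × 0.761538 = 3.07661 m.
A = 1.7 × 3.4 = 5.78 m².
Resultant F = γ·h_c·A = 8.15211 × 3.07661 × 5.78 = 144.967 kN.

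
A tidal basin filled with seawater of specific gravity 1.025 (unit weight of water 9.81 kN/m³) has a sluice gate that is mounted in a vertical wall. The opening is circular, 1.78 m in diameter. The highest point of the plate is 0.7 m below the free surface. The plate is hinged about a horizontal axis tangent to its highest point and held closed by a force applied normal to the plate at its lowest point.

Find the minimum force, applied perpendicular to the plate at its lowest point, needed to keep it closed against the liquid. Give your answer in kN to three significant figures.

γ = 1.025 × 9.81 = 10.05525 kN/m³.
The centroid is at the centre, 0.89 m below the top of the plate, so the centroid depth is h_c = 0.7 + 0.89 = 1.59 m.
A = π(0.89)² = 2.48846 m².
Resultant F = γ·h_c·A = 10.05525 × 1.59 × 2.48846 = 39.7851 kN.
I_c = πr⁴/4 = π × 0.89⁴/4 = 0.492776 m⁴.
Centre of pressure: y_p = y_c + I_c/(y_c·A) = 1.59 + 0.492776/(1.59 × 2.48846) = 1.59 + 0.124544 = 1.71454 m along the plane.
The resultant acts 0.89 + 0.124544 = 1.01454 m (along the plate) below the hinge at the top edge, so the moment about the hinge is M = F × 1.01454 = 39.7851 × 1.01454 = 40.3636 kN·m.
A normal force at the bottom, 1.78 m from the hinge, must supply this moment: P = 40.3636/1.78 = 22.6762 kN.

P ≈ 22.7 kN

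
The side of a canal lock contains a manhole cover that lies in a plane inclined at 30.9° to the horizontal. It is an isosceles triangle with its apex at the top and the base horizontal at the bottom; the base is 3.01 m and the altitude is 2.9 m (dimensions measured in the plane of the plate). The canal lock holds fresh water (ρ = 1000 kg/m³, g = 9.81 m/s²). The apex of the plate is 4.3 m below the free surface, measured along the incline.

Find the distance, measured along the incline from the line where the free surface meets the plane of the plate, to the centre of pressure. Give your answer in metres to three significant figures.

y_p = 6.31 m

γ = ρg = 1000 × 9.81 = 9810 N/m³ = 9.81 kN/m³.
Let θ = 30.9° be the plate's angle to the horizontal; measure y along the incline from where the plane meets the free surface. Vertical depth h = y·sinθ with sinθ = 0.513541.
With the apex up, the centroid sits 2h/3 = 2 × 2.9/3 = 1.93333 m below the apex, so y_c = 4.3 + 1.93333 = 6.23333 m and h_c = 6.23333 × 0.513541 = 3.20107 m.
A = ½ × 3.01 × 2.9 = 4.3645 m².
Resultant F = γ·h_c·A = 9.81 × 3.20107 × 4.3645 = 137.056 kN.
I_c = b·h³/36 = 3.01 × 2.9³/36 = 2.03919 m⁴.
Centre of pressure: y_p = y_c + I_c/(y_c·A) = 6.23333 + 2.03919/(6.23333 × 4.3645) = 6.23333 + 0.0749554 = 6.30829 m along the plane.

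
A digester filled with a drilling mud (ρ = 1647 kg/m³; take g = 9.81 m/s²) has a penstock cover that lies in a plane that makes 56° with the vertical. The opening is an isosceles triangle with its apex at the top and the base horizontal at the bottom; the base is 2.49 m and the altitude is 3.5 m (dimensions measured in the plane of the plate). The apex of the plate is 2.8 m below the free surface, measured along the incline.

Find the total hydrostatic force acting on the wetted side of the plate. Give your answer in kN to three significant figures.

γ = ρg = 1647 × 9.81 / 1000 = 16.15707 kN/m³.
The plate makes 56° with the vertical, i.e. θ = 90° − 56° = 34° to the horizontal. Measuring y along the incline from the free-surface line, vertical depth h = y·sinθ with sinθ = 0.559193.
With the apex up, the centroid sits 2h/3 = 2 × 3.5/3 = 2.33333 m below the apex, so y_c = 2.8 + 2.33333 = 5.13333 m and h_c = 5.13333 × 0.559193 = 2.87052 m.
A = ½ × 2.49 × 3.5 = 4.3575 m².
Resultant F = γ·h_c·A = 16.15707 × 2.87052 × 4.3575 = 202.097 kN.

F ≈ 202 kN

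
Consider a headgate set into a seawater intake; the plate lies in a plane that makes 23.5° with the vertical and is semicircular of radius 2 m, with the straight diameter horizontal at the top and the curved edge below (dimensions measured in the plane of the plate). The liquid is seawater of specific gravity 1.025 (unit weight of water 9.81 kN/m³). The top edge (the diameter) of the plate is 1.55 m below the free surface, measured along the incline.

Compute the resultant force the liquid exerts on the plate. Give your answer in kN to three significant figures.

F ≈ 139 kN

γ = 1.025 × 9.81 = 10.05525 kN/m³.
The plate makes 23.5° with the vertical, i.e. θ = 90° − 23.5° = 66.5° to the horizontal. Measuring y along the incline from the free-surface line, vertical depth h = y·sinθ with sinθ = 0.917060.
The centroid of a semicircle lies 4r/(3π) = 0.848826 m from the diameter, here below the top edge, so y_c = 1.55 + 0.848826 = 2.39883 m and h_c = 2.39883 × 0.917060 = 2.19987 m.
A = πr²/2 = π × 2²/2 = 6.28319 m².
Resultant F = γ·h_c·A = 10.05525 × 2.19987 × 6.28319 = 138.986 kN.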